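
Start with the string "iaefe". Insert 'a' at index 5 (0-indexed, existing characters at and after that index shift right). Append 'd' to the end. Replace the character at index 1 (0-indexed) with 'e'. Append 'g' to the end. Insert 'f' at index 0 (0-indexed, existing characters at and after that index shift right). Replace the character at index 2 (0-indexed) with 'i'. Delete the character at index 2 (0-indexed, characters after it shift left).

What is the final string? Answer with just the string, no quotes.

Applying each edit step by step:
Start: "iaefe"
Op 1 (insert 'a' at idx 5): "iaefe" -> "iaefea"
Op 2 (append 'd'): "iaefea" -> "iaefead"
Op 3 (replace idx 1: 'a' -> 'e'): "iaefead" -> "ieefead"
Op 4 (append 'g'): "ieefead" -> "ieefeadg"
Op 5 (insert 'f' at idx 0): "ieefeadg" -> "fieefeadg"
Op 6 (replace idx 2: 'e' -> 'i'): "fieefeadg" -> "fiiefeadg"
Op 7 (delete idx 2 = 'i'): "fiiefeadg" -> "fiefeadg"

Answer: fiefeadg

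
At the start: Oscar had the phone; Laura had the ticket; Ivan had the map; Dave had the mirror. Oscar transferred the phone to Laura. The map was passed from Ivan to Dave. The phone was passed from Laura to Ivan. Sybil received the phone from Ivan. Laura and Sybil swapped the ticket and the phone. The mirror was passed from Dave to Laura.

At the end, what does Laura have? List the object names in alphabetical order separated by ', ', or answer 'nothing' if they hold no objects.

Answer: mirror, phone

Derivation:
Tracking all object holders:
Start: phone:Oscar, ticket:Laura, map:Ivan, mirror:Dave
Event 1 (give phone: Oscar -> Laura). State: phone:Laura, ticket:Laura, map:Ivan, mirror:Dave
Event 2 (give map: Ivan -> Dave). State: phone:Laura, ticket:Laura, map:Dave, mirror:Dave
Event 3 (give phone: Laura -> Ivan). State: phone:Ivan, ticket:Laura, map:Dave, mirror:Dave
Event 4 (give phone: Ivan -> Sybil). State: phone:Sybil, ticket:Laura, map:Dave, mirror:Dave
Event 5 (swap ticket<->phone: now ticket:Sybil, phone:Laura). State: phone:Laura, ticket:Sybil, map:Dave, mirror:Dave
Event 6 (give mirror: Dave -> Laura). State: phone:Laura, ticket:Sybil, map:Dave, mirror:Laura

Final state: phone:Laura, ticket:Sybil, map:Dave, mirror:Laura
Laura holds: mirror, phone.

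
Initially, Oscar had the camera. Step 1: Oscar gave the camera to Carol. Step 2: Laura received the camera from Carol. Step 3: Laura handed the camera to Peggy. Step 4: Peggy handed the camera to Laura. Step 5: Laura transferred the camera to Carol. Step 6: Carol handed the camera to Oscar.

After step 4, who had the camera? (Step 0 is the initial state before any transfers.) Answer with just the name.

Tracking the camera holder through step 4:
After step 0 (start): Oscar
After step 1: Carol
After step 2: Laura
After step 3: Peggy
After step 4: Laura

At step 4, the holder is Laura.

Answer: Laura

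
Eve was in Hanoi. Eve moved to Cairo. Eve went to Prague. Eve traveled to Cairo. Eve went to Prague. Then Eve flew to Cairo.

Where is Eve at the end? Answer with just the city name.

Answer: Cairo

Derivation:
Tracking Eve's location:
Start: Eve is in Hanoi.
After move 1: Hanoi -> Cairo. Eve is in Cairo.
After move 2: Cairo -> Prague. Eve is in Prague.
After move 3: Prague -> Cairo. Eve is in Cairo.
After move 4: Cairo -> Prague. Eve is in Prague.
After move 5: Prague -> Cairo. Eve is in Cairo.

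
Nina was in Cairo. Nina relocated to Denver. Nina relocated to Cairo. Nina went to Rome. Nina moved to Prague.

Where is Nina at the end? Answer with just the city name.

Answer: Prague

Derivation:
Tracking Nina's location:
Start: Nina is in Cairo.
After move 1: Cairo -> Denver. Nina is in Denver.
After move 2: Denver -> Cairo. Nina is in Cairo.
After move 3: Cairo -> Rome. Nina is in Rome.
After move 4: Rome -> Prague. Nina is in Prague.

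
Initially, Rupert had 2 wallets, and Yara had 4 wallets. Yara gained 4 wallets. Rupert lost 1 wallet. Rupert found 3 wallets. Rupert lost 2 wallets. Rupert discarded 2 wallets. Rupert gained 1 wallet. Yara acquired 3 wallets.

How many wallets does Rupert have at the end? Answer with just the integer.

Answer: 1

Derivation:
Tracking counts step by step:
Start: Rupert=2, Yara=4
Event 1 (Yara +4): Yara: 4 -> 8. State: Rupert=2, Yara=8
Event 2 (Rupert -1): Rupert: 2 -> 1. State: Rupert=1, Yara=8
Event 3 (Rupert +3): Rupert: 1 -> 4. State: Rupert=4, Yara=8
Event 4 (Rupert -2): Rupert: 4 -> 2. State: Rupert=2, Yara=8
Event 5 (Rupert -2): Rupert: 2 -> 0. State: Rupert=0, Yara=8
Event 6 (Rupert +1): Rupert: 0 -> 1. State: Rupert=1, Yara=8
Event 7 (Yara +3): Yara: 8 -> 11. State: Rupert=1, Yara=11

Rupert's final count: 1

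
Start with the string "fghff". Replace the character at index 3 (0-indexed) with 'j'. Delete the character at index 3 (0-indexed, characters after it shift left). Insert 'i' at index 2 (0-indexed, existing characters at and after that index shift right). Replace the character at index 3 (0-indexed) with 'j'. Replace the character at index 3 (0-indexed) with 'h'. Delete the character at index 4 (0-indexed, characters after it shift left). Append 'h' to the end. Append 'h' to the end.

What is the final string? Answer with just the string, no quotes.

Answer: fgihhh

Derivation:
Applying each edit step by step:
Start: "fghff"
Op 1 (replace idx 3: 'f' -> 'j'): "fghff" -> "fghjf"
Op 2 (delete idx 3 = 'j'): "fghjf" -> "fghf"
Op 3 (insert 'i' at idx 2): "fghf" -> "fgihf"
Op 4 (replace idx 3: 'h' -> 'j'): "fgihf" -> "fgijf"
Op 5 (replace idx 3: 'j' -> 'h'): "fgijf" -> "fgihf"
Op 6 (delete idx 4 = 'f'): "fgihf" -> "fgih"
Op 7 (append 'h'): "fgih" -> "fgihh"
Op 8 (append 'h'): "fgihh" -> "fgihhh"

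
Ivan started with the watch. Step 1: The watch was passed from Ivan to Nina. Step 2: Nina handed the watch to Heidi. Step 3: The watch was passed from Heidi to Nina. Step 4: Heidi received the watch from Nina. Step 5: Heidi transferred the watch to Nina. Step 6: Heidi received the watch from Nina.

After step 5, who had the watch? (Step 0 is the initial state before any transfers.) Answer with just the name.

Answer: Nina

Derivation:
Tracking the watch holder through step 5:
After step 0 (start): Ivan
After step 1: Nina
After step 2: Heidi
After step 3: Nina
After step 4: Heidi
After step 5: Nina

At step 5, the holder is Nina.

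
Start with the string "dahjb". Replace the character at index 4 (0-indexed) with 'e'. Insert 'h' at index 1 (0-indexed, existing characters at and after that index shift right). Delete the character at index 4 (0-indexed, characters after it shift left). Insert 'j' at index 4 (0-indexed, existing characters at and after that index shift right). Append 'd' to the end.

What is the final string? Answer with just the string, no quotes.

Applying each edit step by step:
Start: "dahjb"
Op 1 (replace idx 4: 'b' -> 'e'): "dahjb" -> "dahje"
Op 2 (insert 'h' at idx 1): "dahje" -> "dhahje"
Op 3 (delete idx 4 = 'j'): "dhahje" -> "dhahe"
Op 4 (insert 'j' at idx 4): "dhahe" -> "dhahje"
Op 5 (append 'd'): "dhahje" -> "dhahjed"

Answer: dhahjed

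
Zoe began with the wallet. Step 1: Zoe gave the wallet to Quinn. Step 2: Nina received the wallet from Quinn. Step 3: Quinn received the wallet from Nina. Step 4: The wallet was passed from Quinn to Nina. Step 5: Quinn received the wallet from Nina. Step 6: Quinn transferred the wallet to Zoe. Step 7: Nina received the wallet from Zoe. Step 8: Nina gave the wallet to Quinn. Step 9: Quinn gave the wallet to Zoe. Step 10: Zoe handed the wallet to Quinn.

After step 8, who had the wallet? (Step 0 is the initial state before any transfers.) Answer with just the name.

Tracking the wallet holder through step 8:
After step 0 (start): Zoe
After step 1: Quinn
After step 2: Nina
After step 3: Quinn
After step 4: Nina
After step 5: Quinn
After step 6: Zoe
After step 7: Nina
After step 8: Quinn

At step 8, the holder is Quinn.

Answer: Quinn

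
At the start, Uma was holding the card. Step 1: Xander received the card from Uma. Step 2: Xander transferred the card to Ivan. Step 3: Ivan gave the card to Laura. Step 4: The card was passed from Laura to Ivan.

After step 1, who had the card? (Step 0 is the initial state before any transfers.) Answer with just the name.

Tracking the card holder through step 1:
After step 0 (start): Uma
After step 1: Xander

At step 1, the holder is Xander.

Answer: Xander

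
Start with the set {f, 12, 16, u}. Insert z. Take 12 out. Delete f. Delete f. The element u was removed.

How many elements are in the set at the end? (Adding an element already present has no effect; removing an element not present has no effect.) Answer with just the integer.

Tracking the set through each operation:
Start: {12, 16, f, u}
Event 1 (add z): added. Set: {12, 16, f, u, z}
Event 2 (remove 12): removed. Set: {16, f, u, z}
Event 3 (remove f): removed. Set: {16, u, z}
Event 4 (remove f): not present, no change. Set: {16, u, z}
Event 5 (remove u): removed. Set: {16, z}

Final set: {16, z} (size 2)

Answer: 2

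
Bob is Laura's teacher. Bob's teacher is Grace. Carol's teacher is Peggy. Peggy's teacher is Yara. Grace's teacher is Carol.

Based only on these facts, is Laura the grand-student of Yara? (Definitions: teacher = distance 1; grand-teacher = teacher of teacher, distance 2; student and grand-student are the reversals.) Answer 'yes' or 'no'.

Reconstructing the teacher chain from the given facts:
  Yara -> Peggy -> Carol -> Grace -> Bob -> Laura
(each arrow means 'teacher of the next')
Positions in the chain (0 = top):
  position of Yara: 0
  position of Peggy: 1
  position of Carol: 2
  position of Grace: 3
  position of Bob: 4
  position of Laura: 5

Laura is at position 5, Yara is at position 0; signed distance (j - i) = -5.
'grand-student' requires j - i = -2. Actual distance is -5, so the relation does NOT hold.

Answer: no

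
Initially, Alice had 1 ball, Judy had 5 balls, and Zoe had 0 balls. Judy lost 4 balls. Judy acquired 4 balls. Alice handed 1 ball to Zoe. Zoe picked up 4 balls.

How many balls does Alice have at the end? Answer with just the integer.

Answer: 0

Derivation:
Tracking counts step by step:
Start: Alice=1, Judy=5, Zoe=0
Event 1 (Judy -4): Judy: 5 -> 1. State: Alice=1, Judy=1, Zoe=0
Event 2 (Judy +4): Judy: 1 -> 5. State: Alice=1, Judy=5, Zoe=0
Event 3 (Alice -> Zoe, 1): Alice: 1 -> 0, Zoe: 0 -> 1. State: Alice=0, Judy=5, Zoe=1
Event 4 (Zoe +4): Zoe: 1 -> 5. State: Alice=0, Judy=5, Zoe=5

Alice's final count: 0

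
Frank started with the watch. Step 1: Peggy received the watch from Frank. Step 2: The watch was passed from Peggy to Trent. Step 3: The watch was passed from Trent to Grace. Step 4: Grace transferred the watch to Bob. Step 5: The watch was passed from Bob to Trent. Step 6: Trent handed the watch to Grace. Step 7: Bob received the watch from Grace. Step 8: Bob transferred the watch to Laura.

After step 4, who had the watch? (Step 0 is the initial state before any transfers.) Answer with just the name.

Tracking the watch holder through step 4:
After step 0 (start): Frank
After step 1: Peggy
After step 2: Trent
After step 3: Grace
After step 4: Bob

At step 4, the holder is Bob.

Answer: Bob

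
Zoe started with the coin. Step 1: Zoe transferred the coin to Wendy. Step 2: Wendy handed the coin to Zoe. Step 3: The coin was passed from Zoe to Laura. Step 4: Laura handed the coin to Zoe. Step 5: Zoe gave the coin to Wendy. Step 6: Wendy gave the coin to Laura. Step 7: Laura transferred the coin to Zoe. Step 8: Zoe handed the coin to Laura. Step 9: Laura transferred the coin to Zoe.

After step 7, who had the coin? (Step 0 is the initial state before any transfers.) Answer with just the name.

Tracking the coin holder through step 7:
After step 0 (start): Zoe
After step 1: Wendy
After step 2: Zoe
After step 3: Laura
After step 4: Zoe
After step 5: Wendy
After step 6: Laura
After step 7: Zoe

At step 7, the holder is Zoe.

Answer: Zoe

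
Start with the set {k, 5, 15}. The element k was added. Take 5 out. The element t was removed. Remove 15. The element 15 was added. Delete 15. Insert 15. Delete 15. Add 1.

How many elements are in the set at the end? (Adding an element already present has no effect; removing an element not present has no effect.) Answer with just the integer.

Answer: 2

Derivation:
Tracking the set through each operation:
Start: {15, 5, k}
Event 1 (add k): already present, no change. Set: {15, 5, k}
Event 2 (remove 5): removed. Set: {15, k}
Event 3 (remove t): not present, no change. Set: {15, k}
Event 4 (remove 15): removed. Set: {k}
Event 5 (add 15): added. Set: {15, k}
Event 6 (remove 15): removed. Set: {k}
Event 7 (add 15): added. Set: {15, k}
Event 8 (remove 15): removed. Set: {k}
Event 9 (add 1): added. Set: {1, k}

Final set: {1, k} (size 2)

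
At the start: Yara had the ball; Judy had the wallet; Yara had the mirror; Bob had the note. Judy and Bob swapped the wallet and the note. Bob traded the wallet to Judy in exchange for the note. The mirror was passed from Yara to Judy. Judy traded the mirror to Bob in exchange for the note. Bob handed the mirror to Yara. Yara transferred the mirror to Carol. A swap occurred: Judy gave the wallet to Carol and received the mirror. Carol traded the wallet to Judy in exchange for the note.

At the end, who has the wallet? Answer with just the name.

Answer: Judy

Derivation:
Tracking all object holders:
Start: ball:Yara, wallet:Judy, mirror:Yara, note:Bob
Event 1 (swap wallet<->note: now wallet:Bob, note:Judy). State: ball:Yara, wallet:Bob, mirror:Yara, note:Judy
Event 2 (swap wallet<->note: now wallet:Judy, note:Bob). State: ball:Yara, wallet:Judy, mirror:Yara, note:Bob
Event 3 (give mirror: Yara -> Judy). State: ball:Yara, wallet:Judy, mirror:Judy, note:Bob
Event 4 (swap mirror<->note: now mirror:Bob, note:Judy). State: ball:Yara, wallet:Judy, mirror:Bob, note:Judy
Event 5 (give mirror: Bob -> Yara). State: ball:Yara, wallet:Judy, mirror:Yara, note:Judy
Event 6 (give mirror: Yara -> Carol). State: ball:Yara, wallet:Judy, mirror:Carol, note:Judy
Event 7 (swap wallet<->mirror: now wallet:Carol, mirror:Judy). State: ball:Yara, wallet:Carol, mirror:Judy, note:Judy
Event 8 (swap wallet<->note: now wallet:Judy, note:Carol). State: ball:Yara, wallet:Judy, mirror:Judy, note:Carol

Final state: ball:Yara, wallet:Judy, mirror:Judy, note:Carol
The wallet is held by Judy.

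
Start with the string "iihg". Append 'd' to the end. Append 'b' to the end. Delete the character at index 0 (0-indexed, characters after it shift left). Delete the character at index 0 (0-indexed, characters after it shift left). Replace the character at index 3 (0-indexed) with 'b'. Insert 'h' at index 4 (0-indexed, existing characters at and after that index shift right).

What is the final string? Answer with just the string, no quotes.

Answer: hgdbh

Derivation:
Applying each edit step by step:
Start: "iihg"
Op 1 (append 'd'): "iihg" -> "iihgd"
Op 2 (append 'b'): "iihgd" -> "iihgdb"
Op 3 (delete idx 0 = 'i'): "iihgdb" -> "ihgdb"
Op 4 (delete idx 0 = 'i'): "ihgdb" -> "hgdb"
Op 5 (replace idx 3: 'b' -> 'b'): "hgdb" -> "hgdb"
Op 6 (insert 'h' at idx 4): "hgdb" -> "hgdbh"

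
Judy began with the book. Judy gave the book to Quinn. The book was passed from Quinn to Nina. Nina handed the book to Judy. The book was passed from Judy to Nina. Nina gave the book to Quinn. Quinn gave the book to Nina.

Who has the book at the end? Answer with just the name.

Answer: Nina

Derivation:
Tracking the book through each event:
Start: Judy has the book.
After event 1: Quinn has the book.
After event 2: Nina has the book.
After event 3: Judy has the book.
After event 4: Nina has the book.
After event 5: Quinn has the book.
After event 6: Nina has the book.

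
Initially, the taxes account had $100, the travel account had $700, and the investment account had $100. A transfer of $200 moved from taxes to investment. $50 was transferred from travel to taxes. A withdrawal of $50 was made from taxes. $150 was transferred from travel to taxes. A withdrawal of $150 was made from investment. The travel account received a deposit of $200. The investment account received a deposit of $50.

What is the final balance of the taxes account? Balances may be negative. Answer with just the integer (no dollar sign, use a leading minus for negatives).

Tracking account balances step by step:
Start: taxes=100, travel=700, investment=100
Event 1 (transfer 200 taxes -> investment): taxes: 100 - 200 = -100, investment: 100 + 200 = 300. Balances: taxes=-100, travel=700, investment=300
Event 2 (transfer 50 travel -> taxes): travel: 700 - 50 = 650, taxes: -100 + 50 = -50. Balances: taxes=-50, travel=650, investment=300
Event 3 (withdraw 50 from taxes): taxes: -50 - 50 = -100. Balances: taxes=-100, travel=650, investment=300
Event 4 (transfer 150 travel -> taxes): travel: 650 - 150 = 500, taxes: -100 + 150 = 50. Balances: taxes=50, travel=500, investment=300
Event 5 (withdraw 150 from investment): investment: 300 - 150 = 150. Balances: taxes=50, travel=500, investment=150
Event 6 (deposit 200 to travel): travel: 500 + 200 = 700. Balances: taxes=50, travel=700, investment=150
Event 7 (deposit 50 to investment): investment: 150 + 50 = 200. Balances: taxes=50, travel=700, investment=200

Final balance of taxes: 50

Answer: 50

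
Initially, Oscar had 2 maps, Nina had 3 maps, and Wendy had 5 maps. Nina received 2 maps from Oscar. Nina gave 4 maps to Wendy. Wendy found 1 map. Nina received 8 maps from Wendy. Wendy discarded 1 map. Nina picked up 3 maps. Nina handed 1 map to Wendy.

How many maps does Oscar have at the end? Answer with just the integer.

Tracking counts step by step:
Start: Oscar=2, Nina=3, Wendy=5
Event 1 (Oscar -> Nina, 2): Oscar: 2 -> 0, Nina: 3 -> 5. State: Oscar=0, Nina=5, Wendy=5
Event 2 (Nina -> Wendy, 4): Nina: 5 -> 1, Wendy: 5 -> 9. State: Oscar=0, Nina=1, Wendy=9
Event 3 (Wendy +1): Wendy: 9 -> 10. State: Oscar=0, Nina=1, Wendy=10
Event 4 (Wendy -> Nina, 8): Wendy: 10 -> 2, Nina: 1 -> 9. State: Oscar=0, Nina=9, Wendy=2
Event 5 (Wendy -1): Wendy: 2 -> 1. State: Oscar=0, Nina=9, Wendy=1
Event 6 (Nina +3): Nina: 9 -> 12. State: Oscar=0, Nina=12, Wendy=1
Event 7 (Nina -> Wendy, 1): Nina: 12 -> 11, Wendy: 1 -> 2. State: Oscar=0, Nina=11, Wendy=2

Oscar's final count: 0

Answer: 0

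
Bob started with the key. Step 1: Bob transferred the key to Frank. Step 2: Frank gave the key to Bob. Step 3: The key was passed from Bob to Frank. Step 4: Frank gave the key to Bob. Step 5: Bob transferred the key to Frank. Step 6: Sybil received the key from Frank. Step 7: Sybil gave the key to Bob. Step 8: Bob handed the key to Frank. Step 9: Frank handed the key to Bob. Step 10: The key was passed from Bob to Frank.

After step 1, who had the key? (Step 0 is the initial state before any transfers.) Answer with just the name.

Answer: Frank

Derivation:
Tracking the key holder through step 1:
After step 0 (start): Bob
After step 1: Frank

At step 1, the holder is Frank.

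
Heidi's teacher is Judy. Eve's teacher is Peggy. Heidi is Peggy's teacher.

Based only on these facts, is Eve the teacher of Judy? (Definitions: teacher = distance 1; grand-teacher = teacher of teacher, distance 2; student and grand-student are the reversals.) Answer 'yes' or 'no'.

Reconstructing the teacher chain from the given facts:
  Judy -> Heidi -> Peggy -> Eve
(each arrow means 'teacher of the next')
Positions in the chain (0 = top):
  position of Judy: 0
  position of Heidi: 1
  position of Peggy: 2
  position of Eve: 3

Eve is at position 3, Judy is at position 0; signed distance (j - i) = -3.
'teacher' requires j - i = 1. Actual distance is -3, so the relation does NOT hold.

Answer: no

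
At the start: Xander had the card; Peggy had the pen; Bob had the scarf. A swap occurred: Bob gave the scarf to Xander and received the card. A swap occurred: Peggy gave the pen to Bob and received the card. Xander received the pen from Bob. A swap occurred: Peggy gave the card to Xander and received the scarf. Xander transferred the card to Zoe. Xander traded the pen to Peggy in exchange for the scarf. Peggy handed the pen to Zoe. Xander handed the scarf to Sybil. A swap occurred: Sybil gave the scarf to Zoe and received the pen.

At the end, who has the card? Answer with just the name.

Tracking all object holders:
Start: card:Xander, pen:Peggy, scarf:Bob
Event 1 (swap scarf<->card: now scarf:Xander, card:Bob). State: card:Bob, pen:Peggy, scarf:Xander
Event 2 (swap pen<->card: now pen:Bob, card:Peggy). State: card:Peggy, pen:Bob, scarf:Xander
Event 3 (give pen: Bob -> Xander). State: card:Peggy, pen:Xander, scarf:Xander
Event 4 (swap card<->scarf: now card:Xander, scarf:Peggy). State: card:Xander, pen:Xander, scarf:Peggy
Event 5 (give card: Xander -> Zoe). State: card:Zoe, pen:Xander, scarf:Peggy
Event 6 (swap pen<->scarf: now pen:Peggy, scarf:Xander). State: card:Zoe, pen:Peggy, scarf:Xander
Event 7 (give pen: Peggy -> Zoe). State: card:Zoe, pen:Zoe, scarf:Xander
Event 8 (give scarf: Xander -> Sybil). State: card:Zoe, pen:Zoe, scarf:Sybil
Event 9 (swap scarf<->pen: now scarf:Zoe, pen:Sybil). State: card:Zoe, pen:Sybil, scarf:Zoe

Final state: card:Zoe, pen:Sybil, scarf:Zoe
The card is held by Zoe.

Answer: Zoe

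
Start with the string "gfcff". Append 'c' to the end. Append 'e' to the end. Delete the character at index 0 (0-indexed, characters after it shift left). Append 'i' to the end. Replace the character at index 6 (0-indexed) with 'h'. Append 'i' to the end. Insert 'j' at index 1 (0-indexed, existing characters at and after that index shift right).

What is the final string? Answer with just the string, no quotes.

Applying each edit step by step:
Start: "gfcff"
Op 1 (append 'c'): "gfcff" -> "gfcffc"
Op 2 (append 'e'): "gfcffc" -> "gfcffce"
Op 3 (delete idx 0 = 'g'): "gfcffce" -> "fcffce"
Op 4 (append 'i'): "fcffce" -> "fcffcei"
Op 5 (replace idx 6: 'i' -> 'h'): "fcffcei" -> "fcffceh"
Op 6 (append 'i'): "fcffceh" -> "fcffcehi"
Op 7 (insert 'j' at idx 1): "fcffcehi" -> "fjcffcehi"

Answer: fjcffcehi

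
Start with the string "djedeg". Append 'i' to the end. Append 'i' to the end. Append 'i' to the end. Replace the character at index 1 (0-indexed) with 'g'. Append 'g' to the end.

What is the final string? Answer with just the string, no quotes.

Answer: dgedegiiig

Derivation:
Applying each edit step by step:
Start: "djedeg"
Op 1 (append 'i'): "djedeg" -> "djedegi"
Op 2 (append 'i'): "djedegi" -> "djedegii"
Op 3 (append 'i'): "djedegii" -> "djedegiii"
Op 4 (replace idx 1: 'j' -> 'g'): "djedegiii" -> "dgedegiii"
Op 5 (append 'g'): "dgedegiii" -> "dgedegiiig"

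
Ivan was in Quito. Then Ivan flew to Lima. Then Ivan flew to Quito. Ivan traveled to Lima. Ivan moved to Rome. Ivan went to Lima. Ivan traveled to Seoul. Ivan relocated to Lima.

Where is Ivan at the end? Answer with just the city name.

Answer: Lima

Derivation:
Tracking Ivan's location:
Start: Ivan is in Quito.
After move 1: Quito -> Lima. Ivan is in Lima.
After move 2: Lima -> Quito. Ivan is in Quito.
After move 3: Quito -> Lima. Ivan is in Lima.
After move 4: Lima -> Rome. Ivan is in Rome.
After move 5: Rome -> Lima. Ivan is in Lima.
After move 6: Lima -> Seoul. Ivan is in Seoul.
After move 7: Seoul -> Lima. Ivan is in Lima.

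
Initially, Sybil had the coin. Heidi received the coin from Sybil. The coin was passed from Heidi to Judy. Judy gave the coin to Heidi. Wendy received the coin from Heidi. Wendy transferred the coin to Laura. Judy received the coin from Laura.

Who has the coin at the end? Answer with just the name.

Answer: Judy

Derivation:
Tracking the coin through each event:
Start: Sybil has the coin.
After event 1: Heidi has the coin.
After event 2: Judy has the coin.
After event 3: Heidi has the coin.
After event 4: Wendy has the coin.
After event 5: Laura has the coin.
After event 6: Judy has the coin.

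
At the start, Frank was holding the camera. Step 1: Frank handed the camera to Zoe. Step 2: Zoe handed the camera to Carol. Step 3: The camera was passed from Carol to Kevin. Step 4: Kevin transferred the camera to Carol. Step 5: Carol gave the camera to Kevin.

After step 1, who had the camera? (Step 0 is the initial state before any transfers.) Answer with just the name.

Tracking the camera holder through step 1:
After step 0 (start): Frank
After step 1: Zoe

At step 1, the holder is Zoe.

Answer: Zoe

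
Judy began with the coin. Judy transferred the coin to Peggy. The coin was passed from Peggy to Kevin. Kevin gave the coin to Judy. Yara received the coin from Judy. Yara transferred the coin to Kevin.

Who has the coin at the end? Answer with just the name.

Answer: Kevin

Derivation:
Tracking the coin through each event:
Start: Judy has the coin.
After event 1: Peggy has the coin.
After event 2: Kevin has the coin.
After event 3: Judy has the coin.
After event 4: Yara has the coin.
After event 5: Kevin has the coin.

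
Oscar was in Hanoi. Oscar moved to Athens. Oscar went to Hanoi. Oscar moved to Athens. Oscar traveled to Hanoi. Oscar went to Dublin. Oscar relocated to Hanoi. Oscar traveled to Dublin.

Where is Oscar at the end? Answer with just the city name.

Tracking Oscar's location:
Start: Oscar is in Hanoi.
After move 1: Hanoi -> Athens. Oscar is in Athens.
After move 2: Athens -> Hanoi. Oscar is in Hanoi.
After move 3: Hanoi -> Athens. Oscar is in Athens.
After move 4: Athens -> Hanoi. Oscar is in Hanoi.
After move 5: Hanoi -> Dublin. Oscar is in Dublin.
After move 6: Dublin -> Hanoi. Oscar is in Hanoi.
After move 7: Hanoi -> Dublin. Oscar is in Dublin.

Answer: Dublin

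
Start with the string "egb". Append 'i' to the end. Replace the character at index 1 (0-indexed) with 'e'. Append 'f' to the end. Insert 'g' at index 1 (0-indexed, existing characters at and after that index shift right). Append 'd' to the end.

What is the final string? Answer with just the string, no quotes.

Answer: egebifd

Derivation:
Applying each edit step by step:
Start: "egb"
Op 1 (append 'i'): "egb" -> "egbi"
Op 2 (replace idx 1: 'g' -> 'e'): "egbi" -> "eebi"
Op 3 (append 'f'): "eebi" -> "eebif"
Op 4 (insert 'g' at idx 1): "eebif" -> "egebif"
Op 5 (append 'd'): "egebif" -> "egebifd"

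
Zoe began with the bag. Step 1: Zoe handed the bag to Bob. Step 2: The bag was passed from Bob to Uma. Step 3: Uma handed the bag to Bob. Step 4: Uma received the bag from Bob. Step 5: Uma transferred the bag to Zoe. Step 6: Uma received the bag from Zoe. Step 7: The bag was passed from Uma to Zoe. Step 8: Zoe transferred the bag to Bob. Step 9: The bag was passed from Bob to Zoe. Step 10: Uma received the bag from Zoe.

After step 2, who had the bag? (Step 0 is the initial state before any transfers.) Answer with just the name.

Tracking the bag holder through step 2:
After step 0 (start): Zoe
After step 1: Bob
After step 2: Uma

At step 2, the holder is Uma.

Answer: Uma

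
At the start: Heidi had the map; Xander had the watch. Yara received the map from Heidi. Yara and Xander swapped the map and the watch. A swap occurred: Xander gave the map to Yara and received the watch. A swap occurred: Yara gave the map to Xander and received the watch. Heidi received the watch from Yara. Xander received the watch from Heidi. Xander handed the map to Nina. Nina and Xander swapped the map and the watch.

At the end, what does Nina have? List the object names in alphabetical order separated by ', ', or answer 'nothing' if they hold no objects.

Answer: watch

Derivation:
Tracking all object holders:
Start: map:Heidi, watch:Xander
Event 1 (give map: Heidi -> Yara). State: map:Yara, watch:Xander
Event 2 (swap map<->watch: now map:Xander, watch:Yara). State: map:Xander, watch:Yara
Event 3 (swap map<->watch: now map:Yara, watch:Xander). State: map:Yara, watch:Xander
Event 4 (swap map<->watch: now map:Xander, watch:Yara). State: map:Xander, watch:Yara
Event 5 (give watch: Yara -> Heidi). State: map:Xander, watch:Heidi
Event 6 (give watch: Heidi -> Xander). State: map:Xander, watch:Xander
Event 7 (give map: Xander -> Nina). State: map:Nina, watch:Xander
Event 8 (swap map<->watch: now map:Xander, watch:Nina). State: map:Xander, watch:Nina

Final state: map:Xander, watch:Nina
Nina holds: watch.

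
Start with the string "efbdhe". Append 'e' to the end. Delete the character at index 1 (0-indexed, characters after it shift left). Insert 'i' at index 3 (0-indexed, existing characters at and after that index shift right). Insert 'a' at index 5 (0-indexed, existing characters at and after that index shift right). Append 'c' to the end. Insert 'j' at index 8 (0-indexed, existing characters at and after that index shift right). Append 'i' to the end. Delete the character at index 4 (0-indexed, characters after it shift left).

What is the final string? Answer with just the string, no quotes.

Answer: ebdiaeejci

Derivation:
Applying each edit step by step:
Start: "efbdhe"
Op 1 (append 'e'): "efbdhe" -> "efbdhee"
Op 2 (delete idx 1 = 'f'): "efbdhee" -> "ebdhee"
Op 3 (insert 'i' at idx 3): "ebdhee" -> "ebdihee"
Op 4 (insert 'a' at idx 5): "ebdihee" -> "ebdihaee"
Op 5 (append 'c'): "ebdihaee" -> "ebdihaeec"
Op 6 (insert 'j' at idx 8): "ebdihaeec" -> "ebdihaeejc"
Op 7 (append 'i'): "ebdihaeejc" -> "ebdihaeejci"
Op 8 (delete idx 4 = 'h'): "ebdihaeejci" -> "ebdiaeejci"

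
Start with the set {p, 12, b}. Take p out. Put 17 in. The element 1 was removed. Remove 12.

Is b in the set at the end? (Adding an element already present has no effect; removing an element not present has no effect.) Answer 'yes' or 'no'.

Answer: yes

Derivation:
Tracking the set through each operation:
Start: {12, b, p}
Event 1 (remove p): removed. Set: {12, b}
Event 2 (add 17): added. Set: {12, 17, b}
Event 3 (remove 1): not present, no change. Set: {12, 17, b}
Event 4 (remove 12): removed. Set: {17, b}

Final set: {17, b} (size 2)
b is in the final set.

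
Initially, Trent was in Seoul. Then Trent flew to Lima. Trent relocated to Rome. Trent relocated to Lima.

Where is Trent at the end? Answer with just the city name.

Answer: Lima

Derivation:
Tracking Trent's location:
Start: Trent is in Seoul.
After move 1: Seoul -> Lima. Trent is in Lima.
After move 2: Lima -> Rome. Trent is in Rome.
After move 3: Rome -> Lima. Trent is in Lima.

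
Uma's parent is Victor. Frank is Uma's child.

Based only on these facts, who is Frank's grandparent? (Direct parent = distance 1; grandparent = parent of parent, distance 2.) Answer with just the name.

Answer: Victor

Derivation:
Reconstructing the parent chain from the given facts:
  Victor -> Uma -> Frank
(each arrow means 'parent of the next')
Positions in the chain (0 = top):
  position of Victor: 0
  position of Uma: 1
  position of Frank: 2

Frank is at position 2; the grandparent is 2 steps up the chain, i.e. position 0: Victor.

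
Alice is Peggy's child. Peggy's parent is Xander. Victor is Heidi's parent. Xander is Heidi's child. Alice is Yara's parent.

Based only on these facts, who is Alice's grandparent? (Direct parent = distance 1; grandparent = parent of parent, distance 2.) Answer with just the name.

Reconstructing the parent chain from the given facts:
  Victor -> Heidi -> Xander -> Peggy -> Alice -> Yara
(each arrow means 'parent of the next')
Positions in the chain (0 = top):
  position of Victor: 0
  position of Heidi: 1
  position of Xander: 2
  position of Peggy: 3
  position of Alice: 4
  position of Yara: 5

Alice is at position 4; the grandparent is 2 steps up the chain, i.e. position 2: Xander.

Answer: Xander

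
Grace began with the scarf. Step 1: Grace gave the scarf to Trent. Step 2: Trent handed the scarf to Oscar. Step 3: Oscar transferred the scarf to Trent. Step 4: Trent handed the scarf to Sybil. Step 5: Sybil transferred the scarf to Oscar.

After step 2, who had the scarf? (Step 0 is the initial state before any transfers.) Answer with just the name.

Tracking the scarf holder through step 2:
After step 0 (start): Grace
After step 1: Trent
After step 2: Oscar

At step 2, the holder is Oscar.

Answer: Oscar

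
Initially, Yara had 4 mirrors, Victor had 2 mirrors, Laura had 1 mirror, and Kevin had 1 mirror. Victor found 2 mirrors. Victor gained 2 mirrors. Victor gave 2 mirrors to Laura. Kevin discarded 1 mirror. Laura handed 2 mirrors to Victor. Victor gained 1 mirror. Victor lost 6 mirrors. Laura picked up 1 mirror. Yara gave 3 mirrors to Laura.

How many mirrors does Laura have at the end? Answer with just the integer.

Answer: 5

Derivation:
Tracking counts step by step:
Start: Yara=4, Victor=2, Laura=1, Kevin=1
Event 1 (Victor +2): Victor: 2 -> 4. State: Yara=4, Victor=4, Laura=1, Kevin=1
Event 2 (Victor +2): Victor: 4 -> 6. State: Yara=4, Victor=6, Laura=1, Kevin=1
Event 3 (Victor -> Laura, 2): Victor: 6 -> 4, Laura: 1 -> 3. State: Yara=4, Victor=4, Laura=3, Kevin=1
Event 4 (Kevin -1): Kevin: 1 -> 0. State: Yara=4, Victor=4, Laura=3, Kevin=0
Event 5 (Laura -> Victor, 2): Laura: 3 -> 1, Victor: 4 -> 6. State: Yara=4, Victor=6, Laura=1, Kevin=0
Event 6 (Victor +1): Victor: 6 -> 7. State: Yara=4, Victor=7, Laura=1, Kevin=0
Event 7 (Victor -6): Victor: 7 -> 1. State: Yara=4, Victor=1, Laura=1, Kevin=0
Event 8 (Laura +1): Laura: 1 -> 2. State: Yara=4, Victor=1, Laura=2, Kevin=0
Event 9 (Yara -> Laura, 3): Yara: 4 -> 1, Laura: 2 -> 5. State: Yara=1, Victor=1, Laura=5, Kevin=0

Laura's final count: 5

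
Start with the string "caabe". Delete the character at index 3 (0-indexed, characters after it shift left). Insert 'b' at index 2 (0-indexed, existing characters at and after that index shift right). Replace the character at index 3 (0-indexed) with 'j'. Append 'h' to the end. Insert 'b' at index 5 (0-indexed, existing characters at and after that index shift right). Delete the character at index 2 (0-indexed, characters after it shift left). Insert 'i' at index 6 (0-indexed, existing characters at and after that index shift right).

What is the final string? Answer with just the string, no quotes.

Applying each edit step by step:
Start: "caabe"
Op 1 (delete idx 3 = 'b'): "caabe" -> "caae"
Op 2 (insert 'b' at idx 2): "caae" -> "cabae"
Op 3 (replace idx 3: 'a' -> 'j'): "cabae" -> "cabje"
Op 4 (append 'h'): "cabje" -> "cabjeh"
Op 5 (insert 'b' at idx 5): "cabjeh" -> "cabjebh"
Op 6 (delete idx 2 = 'b'): "cabjebh" -> "cajebh"
Op 7 (insert 'i' at idx 6): "cajebh" -> "cajebhi"

Answer: cajebhi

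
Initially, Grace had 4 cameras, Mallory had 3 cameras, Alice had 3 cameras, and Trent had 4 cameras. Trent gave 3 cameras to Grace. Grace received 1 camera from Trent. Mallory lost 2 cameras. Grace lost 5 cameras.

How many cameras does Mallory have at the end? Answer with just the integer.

Answer: 1

Derivation:
Tracking counts step by step:
Start: Grace=4, Mallory=3, Alice=3, Trent=4
Event 1 (Trent -> Grace, 3): Trent: 4 -> 1, Grace: 4 -> 7. State: Grace=7, Mallory=3, Alice=3, Trent=1
Event 2 (Trent -> Grace, 1): Trent: 1 -> 0, Grace: 7 -> 8. State: Grace=8, Mallory=3, Alice=3, Trent=0
Event 3 (Mallory -2): Mallory: 3 -> 1. State: Grace=8, Mallory=1, Alice=3, Trent=0
Event 4 (Grace -5): Grace: 8 -> 3. State: Grace=3, Mallory=1, Alice=3, Trent=0

Mallory's final count: 1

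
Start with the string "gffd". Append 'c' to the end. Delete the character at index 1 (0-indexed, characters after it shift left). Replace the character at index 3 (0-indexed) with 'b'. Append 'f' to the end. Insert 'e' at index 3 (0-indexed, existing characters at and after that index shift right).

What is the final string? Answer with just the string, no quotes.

Applying each edit step by step:
Start: "gffd"
Op 1 (append 'c'): "gffd" -> "gffdc"
Op 2 (delete idx 1 = 'f'): "gffdc" -> "gfdc"
Op 3 (replace idx 3: 'c' -> 'b'): "gfdc" -> "gfdb"
Op 4 (append 'f'): "gfdb" -> "gfdbf"
Op 5 (insert 'e' at idx 3): "gfdbf" -> "gfdebf"

Answer: gfdebf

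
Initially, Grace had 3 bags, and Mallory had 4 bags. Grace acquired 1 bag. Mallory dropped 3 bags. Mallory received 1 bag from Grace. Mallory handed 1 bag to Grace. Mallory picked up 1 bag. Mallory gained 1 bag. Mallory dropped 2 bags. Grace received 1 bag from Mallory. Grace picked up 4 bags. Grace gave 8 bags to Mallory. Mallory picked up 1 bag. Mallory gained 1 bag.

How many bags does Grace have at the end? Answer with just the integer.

Answer: 1

Derivation:
Tracking counts step by step:
Start: Grace=3, Mallory=4
Event 1 (Grace +1): Grace: 3 -> 4. State: Grace=4, Mallory=4
Event 2 (Mallory -3): Mallory: 4 -> 1. State: Grace=4, Mallory=1
Event 3 (Grace -> Mallory, 1): Grace: 4 -> 3, Mallory: 1 -> 2. State: Grace=3, Mallory=2
Event 4 (Mallory -> Grace, 1): Mallory: 2 -> 1, Grace: 3 -> 4. State: Grace=4, Mallory=1
Event 5 (Mallory +1): Mallory: 1 -> 2. State: Grace=4, Mallory=2
Event 6 (Mallory +1): Mallory: 2 -> 3. State: Grace=4, Mallory=3
Event 7 (Mallory -2): Mallory: 3 -> 1. State: Grace=4, Mallory=1
Event 8 (Mallory -> Grace, 1): Mallory: 1 -> 0, Grace: 4 -> 5. State: Grace=5, Mallory=0
Event 9 (Grace +4): Grace: 5 -> 9. State: Grace=9, Mallory=0
Event 10 (Grace -> Mallory, 8): Grace: 9 -> 1, Mallory: 0 -> 8. State: Grace=1, Mallory=8
Event 11 (Mallory +1): Mallory: 8 -> 9. State: Grace=1, Mallory=9
Event 12 (Mallory +1): Mallory: 9 -> 10. State: Grace=1, Mallory=10

Grace's final count: 1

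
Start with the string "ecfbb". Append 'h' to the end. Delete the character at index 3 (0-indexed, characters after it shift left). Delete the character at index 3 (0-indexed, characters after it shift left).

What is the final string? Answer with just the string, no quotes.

Answer: ecfh

Derivation:
Applying each edit step by step:
Start: "ecfbb"
Op 1 (append 'h'): "ecfbb" -> "ecfbbh"
Op 2 (delete idx 3 = 'b'): "ecfbbh" -> "ecfbh"
Op 3 (delete idx 3 = 'b'): "ecfbh" -> "ecfh"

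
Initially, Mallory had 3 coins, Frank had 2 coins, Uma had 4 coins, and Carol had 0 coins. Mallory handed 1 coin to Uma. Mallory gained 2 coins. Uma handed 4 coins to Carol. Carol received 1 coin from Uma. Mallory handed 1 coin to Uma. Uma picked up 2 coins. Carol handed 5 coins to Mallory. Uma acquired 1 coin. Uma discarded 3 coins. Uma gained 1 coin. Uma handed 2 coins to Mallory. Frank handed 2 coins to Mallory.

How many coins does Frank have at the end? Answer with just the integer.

Answer: 0

Derivation:
Tracking counts step by step:
Start: Mallory=3, Frank=2, Uma=4, Carol=0
Event 1 (Mallory -> Uma, 1): Mallory: 3 -> 2, Uma: 4 -> 5. State: Mallory=2, Frank=2, Uma=5, Carol=0
Event 2 (Mallory +2): Mallory: 2 -> 4. State: Mallory=4, Frank=2, Uma=5, Carol=0
Event 3 (Uma -> Carol, 4): Uma: 5 -> 1, Carol: 0 -> 4. State: Mallory=4, Frank=2, Uma=1, Carol=4
Event 4 (Uma -> Carol, 1): Uma: 1 -> 0, Carol: 4 -> 5. State: Mallory=4, Frank=2, Uma=0, Carol=5
Event 5 (Mallory -> Uma, 1): Mallory: 4 -> 3, Uma: 0 -> 1. State: Mallory=3, Frank=2, Uma=1, Carol=5
Event 6 (Uma +2): Uma: 1 -> 3. State: Mallory=3, Frank=2, Uma=3, Carol=5
Event 7 (Carol -> Mallory, 5): Carol: 5 -> 0, Mallory: 3 -> 8. State: Mallory=8, Frank=2, Uma=3, Carol=0
Event 8 (Uma +1): Uma: 3 -> 4. State: Mallory=8, Frank=2, Uma=4, Carol=0
Event 9 (Uma -3): Uma: 4 -> 1. State: Mallory=8, Frank=2, Uma=1, Carol=0
Event 10 (Uma +1): Uma: 1 -> 2. State: Mallory=8, Frank=2, Uma=2, Carol=0
Event 11 (Uma -> Mallory, 2): Uma: 2 -> 0, Mallory: 8 -> 10. State: Mallory=10, Frank=2, Uma=0, Carol=0
Event 12 (Frank -> Mallory, 2): Frank: 2 -> 0, Mallory: 10 -> 12. State: Mallory=12, Frank=0, Uma=0, Carol=0

Frank's final count: 0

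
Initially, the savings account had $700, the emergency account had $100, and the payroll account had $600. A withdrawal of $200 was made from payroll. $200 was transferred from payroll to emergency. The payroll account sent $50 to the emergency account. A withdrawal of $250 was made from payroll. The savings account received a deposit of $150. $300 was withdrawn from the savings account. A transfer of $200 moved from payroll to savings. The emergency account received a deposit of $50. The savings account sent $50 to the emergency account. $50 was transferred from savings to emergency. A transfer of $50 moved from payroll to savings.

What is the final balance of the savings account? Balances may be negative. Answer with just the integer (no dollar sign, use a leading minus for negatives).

Tracking account balances step by step:
Start: savings=700, emergency=100, payroll=600
Event 1 (withdraw 200 from payroll): payroll: 600 - 200 = 400. Balances: savings=700, emergency=100, payroll=400
Event 2 (transfer 200 payroll -> emergency): payroll: 400 - 200 = 200, emergency: 100 + 200 = 300. Balances: savings=700, emergency=300, payroll=200
Event 3 (transfer 50 payroll -> emergency): payroll: 200 - 50 = 150, emergency: 300 + 50 = 350. Balances: savings=700, emergency=350, payroll=150
Event 4 (withdraw 250 from payroll): payroll: 150 - 250 = -100. Balances: savings=700, emergency=350, payroll=-100
Event 5 (deposit 150 to savings): savings: 700 + 150 = 850. Balances: savings=850, emergency=350, payroll=-100
Event 6 (withdraw 300 from savings): savings: 850 - 300 = 550. Balances: savings=550, emergency=350, payroll=-100
Event 7 (transfer 200 payroll -> savings): payroll: -100 - 200 = -300, savings: 550 + 200 = 750. Balances: savings=750, emergency=350, payroll=-300
Event 8 (deposit 50 to emergency): emergency: 350 + 50 = 400. Balances: savings=750, emergency=400, payroll=-300
Event 9 (transfer 50 savings -> emergency): savings: 750 - 50 = 700, emergency: 400 + 50 = 450. Balances: savings=700, emergency=450, payroll=-300
Event 10 (transfer 50 savings -> emergency): savings: 700 - 50 = 650, emergency: 450 + 50 = 500. Balances: savings=650, emergency=500, payroll=-300
Event 11 (transfer 50 payroll -> savings): payroll: -300 - 50 = -350, savings: 650 + 50 = 700. Balances: savings=700, emergency=500, payroll=-350

Final balance of savings: 700

Answer: 700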